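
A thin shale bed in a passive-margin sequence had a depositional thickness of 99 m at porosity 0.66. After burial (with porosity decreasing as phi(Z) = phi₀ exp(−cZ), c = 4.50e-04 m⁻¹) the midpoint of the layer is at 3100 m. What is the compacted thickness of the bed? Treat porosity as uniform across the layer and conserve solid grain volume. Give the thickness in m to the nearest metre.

40 m

Working in km (1 km = 1000 m; c in km⁻¹ = c in m⁻¹ × 1000):
Porosity at 3.1 km: phi = 0.66·exp(−0.45×3.1) = 0.1636
Solid-volume conservation: h(1−phi) = h₀(1−phi₀) ⇒ h = h₀·(1−phi₀)/(1−phi)
h = 0.099 × (1 − 0.66)/(1 − 0.1636) = 0.099 × 0.4065 = 0.0402 km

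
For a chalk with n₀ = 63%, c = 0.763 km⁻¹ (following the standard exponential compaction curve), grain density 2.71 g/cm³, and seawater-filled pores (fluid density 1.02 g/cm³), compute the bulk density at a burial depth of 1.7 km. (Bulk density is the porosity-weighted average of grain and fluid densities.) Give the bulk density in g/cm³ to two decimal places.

Porosity at depth: n = 0.63·exp(−0.763×1.7) = 0.63×0.2733 = 0.1722
Bulk density: ρ_b = (1−n)ρ_g + n·ρ_f = 0.8278×2.71 + 0.1722×1.02
       = 2.243 + 0.176 = 2.419 g/cm³

2.42 g/cm³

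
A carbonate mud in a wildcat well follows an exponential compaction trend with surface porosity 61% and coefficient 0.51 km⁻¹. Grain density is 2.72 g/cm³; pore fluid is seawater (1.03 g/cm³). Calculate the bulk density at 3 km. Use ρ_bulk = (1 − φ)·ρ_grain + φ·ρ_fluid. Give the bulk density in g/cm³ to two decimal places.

Porosity at depth: n = 0.61·exp(−0.51×3) = 0.61×0.2165 = 0.1321
Bulk density: ρ_b = (1−n)ρ_g + n·ρ_f = 0.8679×2.72 + 0.1321×1.03
       = 2.361 + 0.136 = 2.497 g/cm³

2.50 g/cm³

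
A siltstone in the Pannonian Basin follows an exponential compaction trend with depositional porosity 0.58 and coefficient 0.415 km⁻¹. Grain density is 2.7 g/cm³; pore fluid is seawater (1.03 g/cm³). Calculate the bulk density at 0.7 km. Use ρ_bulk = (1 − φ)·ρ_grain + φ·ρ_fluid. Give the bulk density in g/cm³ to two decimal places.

Porosity at depth: phi = 0.58·exp(−0.415×0.7) = 0.58×0.7479 = 0.4338
Bulk density: ρ_b = (1−phi)ρ_g + phi·ρ_f = 0.5662×2.7 + 0.4338×1.03
       = 1.529 + 0.447 = 1.976 g/cm³

1.98 g/cm³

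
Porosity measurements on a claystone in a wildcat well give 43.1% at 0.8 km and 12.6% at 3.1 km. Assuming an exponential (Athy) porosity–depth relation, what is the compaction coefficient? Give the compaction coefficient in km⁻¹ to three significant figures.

Athy: phi(z) = phi₀ e^(−kz) ⇒ phi₁/phi₂ = e^{k(z₂−z₁)} ⇒ k = ln(phi₁/phi₂)/(z₂−z₁)
k = ln(0.431/0.126) / (3.1 − 0.8) = ln(3.421) / 2.3 = 1.2298 / 2.3 = 0.5347 km⁻¹

0.535 km⁻¹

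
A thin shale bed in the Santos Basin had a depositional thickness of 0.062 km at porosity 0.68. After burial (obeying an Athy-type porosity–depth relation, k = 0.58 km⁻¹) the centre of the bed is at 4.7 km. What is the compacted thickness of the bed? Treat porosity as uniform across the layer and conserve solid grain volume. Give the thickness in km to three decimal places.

0.021 km

Porosity at 4.7 km: φ = 0.68·exp(−0.58×4.7) = 0.0445
Solid-volume conservation: h(1−φ) = h₀(1−φ₀) ⇒ h = h₀·(1−φ₀)/(1−φ)
h = 0.062 × (1 − 0.68)/(1 − 0.0445) = 0.062 × 0.3349 = 0.0208 km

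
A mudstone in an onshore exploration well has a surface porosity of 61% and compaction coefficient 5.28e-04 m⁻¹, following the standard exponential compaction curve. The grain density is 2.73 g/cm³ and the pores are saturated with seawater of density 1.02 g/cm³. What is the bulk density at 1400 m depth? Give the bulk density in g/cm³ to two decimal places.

2.23 g/cm³

Working in km (1 km = 1000 m; β in km⁻¹ = β in m⁻¹ × 1000):
Porosity at depth: φ = 0.61·exp(−0.528×1.4) = 0.61×0.4775 = 0.2913
Bulk density: ρ_b = (1−φ)ρ_g + φ·ρ_f = 0.7087×2.73 + 0.2913×1.02
       = 1.935 + 0.297 = 2.232 g/cm³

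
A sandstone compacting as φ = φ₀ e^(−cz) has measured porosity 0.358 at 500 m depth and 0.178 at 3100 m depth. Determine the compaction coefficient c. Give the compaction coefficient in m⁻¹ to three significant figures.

0.000269 m⁻¹

Working in km (1 km = 1000 m; c in km⁻¹ = c in m⁻¹ × 1000):
Athy: φ(z) = φ₀ e^(−cz) ⇒ φ₁/φ₂ = e^{c(z₂−z₁)} ⇒ c = ln(φ₁/φ₂)/(z₂−z₁)
c = ln(0.358/0.178) / (3.1 − 0.5) = ln(2.011) / 2.6 = 0.6987 / 2.6 = 0.2687 km⁻¹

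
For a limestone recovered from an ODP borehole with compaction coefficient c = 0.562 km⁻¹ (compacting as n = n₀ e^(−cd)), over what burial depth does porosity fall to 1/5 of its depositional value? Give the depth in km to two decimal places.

2.86 km

n/n₀ = 1/5 ⇒ exp(−c·d) = 1/5 ⇒ d = ln(5) / c
d = 1.6094 / 0.562 = 2.864 km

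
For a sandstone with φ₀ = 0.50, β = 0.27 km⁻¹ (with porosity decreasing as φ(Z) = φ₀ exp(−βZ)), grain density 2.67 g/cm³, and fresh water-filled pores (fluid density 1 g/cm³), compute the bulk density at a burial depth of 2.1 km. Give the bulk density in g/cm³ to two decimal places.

2.20 g/cm³

Porosity at depth: φ = 0.5·exp(−0.27×2.1) = 0.5×0.5672 = 0.2836
Bulk density: ρ_b = (1−φ)ρ_g + φ·ρ_f = 0.7164×2.67 + 0.2836×1
       = 1.913 + 0.284 = 2.196 g/cm³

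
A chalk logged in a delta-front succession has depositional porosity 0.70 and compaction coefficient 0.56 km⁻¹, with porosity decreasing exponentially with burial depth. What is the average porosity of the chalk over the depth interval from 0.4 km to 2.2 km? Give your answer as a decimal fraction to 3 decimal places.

0.353

⟨n⟩ = (1/(Z₂−Z₁)) ∫ n₀ e^(−kZ) dZ = n₀·(e^(−k·Z₁) − e^(−k·Z₂)) / (k·(Z₂−Z₁))
e^(−0.56×0.4) = 0.7993; e^(−0.56×2.2) = 0.2917
⟨n⟩ = 0.7 × (0.7993 − 0.2917) / (0.56 × 1.8) = 0.7 × 0.5036 = 0.3525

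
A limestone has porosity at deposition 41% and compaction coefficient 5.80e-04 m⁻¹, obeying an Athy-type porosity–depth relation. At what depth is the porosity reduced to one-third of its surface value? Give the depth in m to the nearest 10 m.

Working in km (1 km = 1000 m; β in km⁻¹ = β in m⁻¹ × 1000):
φ/φ₀ = 1/3 ⇒ exp(−β·Z) = 1/3 ⇒ Z = ln(3) / β
Z = 1.0986 / 0.58 = 1.894 km

1890 m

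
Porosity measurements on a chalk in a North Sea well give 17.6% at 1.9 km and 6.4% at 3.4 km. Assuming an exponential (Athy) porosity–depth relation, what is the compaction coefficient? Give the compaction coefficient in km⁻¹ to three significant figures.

Athy: n(d) = n₀ e^(−βd) ⇒ n₁/n₂ = e^{β(d₂−d₁)} ⇒ β = ln(n₁/n₂)/(d₂−d₁)
β = ln(0.176/0.064) / (3.4 − 1.9) = ln(2.75) / 1.5 = 1.0116 / 1.5 = 0.6744 km⁻¹

0.674 km⁻¹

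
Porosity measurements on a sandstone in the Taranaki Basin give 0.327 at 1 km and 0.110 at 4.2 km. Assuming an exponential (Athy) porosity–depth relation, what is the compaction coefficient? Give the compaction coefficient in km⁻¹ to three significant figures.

0.340 km⁻¹

Athy: phi(d) = phi₀ e^(−kd) ⇒ phi₁/phi₂ = e^{k(d₂−d₁)} ⇒ k = ln(phi₁/phi₂)/(d₂−d₁)
k = ln(0.327/0.11) / (4.2 − 1) = ln(2.973) / 3.2 = 1.0895 / 3.2 = 0.3405 km⁻¹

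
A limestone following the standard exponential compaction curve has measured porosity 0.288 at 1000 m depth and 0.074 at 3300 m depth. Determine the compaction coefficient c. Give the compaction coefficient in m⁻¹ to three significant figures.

Working in km (1 km = 1000 m; c in km⁻¹ = c in m⁻¹ × 1000):
Athy: phi(d) = phi₀ e^(−cd) ⇒ phi₁/phi₂ = e^{c(d₂−d₁)} ⇒ c = ln(phi₁/phi₂)/(d₂−d₁)
c = ln(0.288/0.074) / (3.3 − 1) = ln(3.892) / 2.3 = 1.3589 / 2.3 = 0.5908 km⁻¹

0.000591 m⁻¹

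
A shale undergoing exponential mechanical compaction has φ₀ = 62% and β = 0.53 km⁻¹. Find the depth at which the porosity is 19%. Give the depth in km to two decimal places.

Invert Athy's law: Z = ln(φ₀/φ) / β
Z = ln(0.62/0.19) / 0.53 = ln(3.263) / 0.53 = 1.1827 / 0.53 = 2.232 km

2.23 km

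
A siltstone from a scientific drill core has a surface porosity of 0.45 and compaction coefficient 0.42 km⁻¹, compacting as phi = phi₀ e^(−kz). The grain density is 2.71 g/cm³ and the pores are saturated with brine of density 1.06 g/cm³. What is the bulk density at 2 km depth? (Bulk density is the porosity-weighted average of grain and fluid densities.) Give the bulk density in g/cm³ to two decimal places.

Porosity at depth: phi = 0.45·exp(−0.42×2) = 0.45×0.4317 = 0.1943
Bulk density: ρ_b = (1−phi)ρ_g + phi·ρ_f = 0.8057×2.71 + 0.1943×1.06
       = 2.184 + 0.206 = 2.389 g/cm³

2.39 g/cm³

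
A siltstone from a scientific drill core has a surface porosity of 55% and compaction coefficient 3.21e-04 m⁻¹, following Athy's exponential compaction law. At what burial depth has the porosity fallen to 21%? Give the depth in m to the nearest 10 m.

3000 m

Working in km (1 km = 1000 m; β in km⁻¹ = β in m⁻¹ × 1000):
Invert Athy's law: z = ln(φ₀/φ) / β
z = ln(0.55/0.21) / 0.321 = ln(2.619) / 0.321 = 0.9628 / 0.321 = 2.999 km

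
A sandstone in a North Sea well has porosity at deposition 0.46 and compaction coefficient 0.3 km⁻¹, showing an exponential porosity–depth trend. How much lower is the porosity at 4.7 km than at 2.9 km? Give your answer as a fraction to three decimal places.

phi(2.9) = 0.46·e^(−0.3×2.9) = 0.1927
phi(4.7) = 0.46·e^(−0.3×4.7) = 0.1123
Δphi = 0.1927 − 0.1123 = 0.0804

0.080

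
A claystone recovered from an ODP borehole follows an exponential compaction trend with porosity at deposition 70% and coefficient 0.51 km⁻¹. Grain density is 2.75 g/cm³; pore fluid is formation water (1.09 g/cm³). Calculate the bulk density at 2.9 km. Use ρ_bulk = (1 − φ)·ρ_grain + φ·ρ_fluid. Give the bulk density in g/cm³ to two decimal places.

2.49 g/cm³

Porosity at depth: φ = 0.7·exp(−0.51×2.9) = 0.7×0.2279 = 0.1595
Bulk density: ρ_b = (1−φ)ρ_g + φ·ρ_f = 0.8405×2.75 + 0.1595×1.09
       = 2.311 + 0.174 = 2.485 g/cm³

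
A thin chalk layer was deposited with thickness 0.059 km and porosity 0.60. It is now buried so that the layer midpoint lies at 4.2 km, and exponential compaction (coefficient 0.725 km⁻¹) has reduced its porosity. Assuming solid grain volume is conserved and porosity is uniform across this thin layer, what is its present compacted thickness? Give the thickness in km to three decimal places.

0.024 km

Porosity at 4.2 km: phi = 0.6·exp(−0.725×4.2) = 0.0286
Solid-volume conservation: h(1−phi) = h₀(1−phi₀) ⇒ h = h₀·(1−phi₀)/(1−phi)
h = 0.059 × (1 − 0.6)/(1 − 0.0286) = 0.059 × 0.4118 = 0.0243 km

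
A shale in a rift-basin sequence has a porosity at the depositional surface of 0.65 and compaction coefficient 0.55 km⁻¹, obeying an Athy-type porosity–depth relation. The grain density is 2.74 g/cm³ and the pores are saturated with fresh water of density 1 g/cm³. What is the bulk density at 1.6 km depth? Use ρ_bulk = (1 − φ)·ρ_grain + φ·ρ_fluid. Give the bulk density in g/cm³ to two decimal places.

2.27 g/cm³

Porosity at depth: phi = 0.65·exp(−0.55×1.6) = 0.65×0.4148 = 0.2696
Bulk density: ρ_b = (1−phi)ρ_g + phi·ρ_f = 0.7304×2.74 + 0.2696×1
       = 2.001 + 0.270 = 2.271 g/cm³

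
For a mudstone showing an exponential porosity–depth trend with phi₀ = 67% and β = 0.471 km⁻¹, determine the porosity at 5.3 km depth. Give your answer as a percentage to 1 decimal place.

phi = phi₀·exp(−β·z) = 0.67 × exp(−0.471 × 5.3) = 0.67 × exp(−2.496)
  = 0.67 × 0.0824 = 0.0552

5.5%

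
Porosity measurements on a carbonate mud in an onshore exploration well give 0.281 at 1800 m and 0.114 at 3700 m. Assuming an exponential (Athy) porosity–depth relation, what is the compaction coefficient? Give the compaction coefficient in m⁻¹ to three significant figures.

0.000475 m⁻¹

Working in km (1 km = 1000 m; β in km⁻¹ = β in m⁻¹ × 1000):
Athy: φ(Z) = φ₀ e^(−βZ) ⇒ φ₁/φ₂ = e^{β(Z₂−Z₁)} ⇒ β = ln(φ₁/φ₂)/(Z₂−Z₁)
β = ln(0.281/0.114) / (3.7 − 1.8) = ln(2.465) / 1.9 = 0.9022 / 1.9 = 0.4748 km⁻¹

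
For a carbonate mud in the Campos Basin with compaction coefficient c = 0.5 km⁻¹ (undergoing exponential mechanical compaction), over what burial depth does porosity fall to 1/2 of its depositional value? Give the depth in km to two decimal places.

1.39 km

n/n₀ = 1/2 ⇒ exp(−c·z) = 1/2 ⇒ z = ln(2) / c
z = 0.6931 / 0.5 = 1.386 km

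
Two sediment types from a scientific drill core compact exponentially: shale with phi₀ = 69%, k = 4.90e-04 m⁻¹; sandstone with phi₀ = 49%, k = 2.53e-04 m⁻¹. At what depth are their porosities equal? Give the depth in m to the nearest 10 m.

1440 m

Working in km (1 km = 1000 m; k in km⁻¹ = k in m⁻¹ × 1000):
Set phi₀ₐ e^(−kₐd) = phi₀ᵦ e^(−kᵦd) ⇒ ln(phi₀ₐ/phi₀ᵦ) = (kₐ − kᵦ)·d
d = ln(0.69/0.49) / (0.49 − 0.253) = 0.3423 / 0.237 = 1.444 km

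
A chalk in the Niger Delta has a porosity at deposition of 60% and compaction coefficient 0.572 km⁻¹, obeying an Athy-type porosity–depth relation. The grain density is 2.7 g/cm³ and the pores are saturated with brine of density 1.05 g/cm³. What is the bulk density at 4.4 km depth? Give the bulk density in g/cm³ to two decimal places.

2.62 g/cm³

Porosity at depth: phi = 0.6·exp(−0.572×4.4) = 0.6×0.0807 = 0.0484
Bulk density: ρ_b = (1−phi)ρ_g + phi·ρ_f = 0.9516×2.7 + 0.0484×1.05
       = 2.569 + 0.051 = 2.620 g/cm³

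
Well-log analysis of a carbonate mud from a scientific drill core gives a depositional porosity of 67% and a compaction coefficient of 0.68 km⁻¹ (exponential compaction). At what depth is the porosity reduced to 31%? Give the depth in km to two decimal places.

Invert Athy's law: d = ln(n₀/n) / c
d = ln(0.67/0.31) / 0.68 = ln(2.161) / 0.68 = 0.7707 / 0.68 = 1.133 km

1.13 km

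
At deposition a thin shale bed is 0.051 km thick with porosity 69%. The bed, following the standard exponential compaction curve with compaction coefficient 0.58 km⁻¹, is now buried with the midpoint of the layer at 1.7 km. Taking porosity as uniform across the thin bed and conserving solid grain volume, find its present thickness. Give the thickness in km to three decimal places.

Porosity at 1.7 km: phi = 0.69·exp(−0.58×1.7) = 0.2574
Solid-volume conservation: h(1−phi) = h₀(1−phi₀) ⇒ h = h₀·(1−phi₀)/(1−phi)
h = 0.051 × (1 − 0.69)/(1 − 0.2574) = 0.051 × 0.4175 = 0.0213 km

0.021 km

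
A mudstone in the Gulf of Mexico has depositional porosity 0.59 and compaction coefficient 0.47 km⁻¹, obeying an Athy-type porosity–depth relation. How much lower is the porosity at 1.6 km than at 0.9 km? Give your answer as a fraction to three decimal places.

phi(0.9) = 0.59·e^(−0.47×0.9) = 0.3865
phi(1.6) = 0.59·e^(−0.47×1.6) = 0.2781
Δphi = 0.3865 − 0.2781 = 0.1084

0.108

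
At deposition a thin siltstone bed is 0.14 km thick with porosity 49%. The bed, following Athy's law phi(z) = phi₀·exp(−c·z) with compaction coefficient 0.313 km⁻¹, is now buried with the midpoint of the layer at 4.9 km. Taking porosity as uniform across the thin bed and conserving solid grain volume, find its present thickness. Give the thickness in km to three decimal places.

0.080 km

Porosity at 4.9 km: phi = 0.49·exp(−0.313×4.9) = 0.1057
Solid-volume conservation: h(1−phi) = h₀(1−phi₀) ⇒ h = h₀·(1−phi₀)/(1−phi)
h = 0.14 × (1 − 0.49)/(1 − 0.1057) = 0.14 × 0.5703 = 0.0798 km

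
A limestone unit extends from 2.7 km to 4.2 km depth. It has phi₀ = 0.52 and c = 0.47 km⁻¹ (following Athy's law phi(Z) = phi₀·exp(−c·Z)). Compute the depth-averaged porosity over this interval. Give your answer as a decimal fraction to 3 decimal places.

0.105

⟨phi⟩ = (1/(Z₂−Z₁)) ∫ phi₀ e^(−cZ) dZ = phi₀·(e^(−c·Z₁) − e^(−c·Z₂)) / (c·(Z₂−Z₁))
e^(−0.47×2.7) = 0.2811; e^(−0.47×4.2) = 0.1389
⟨phi⟩ = 0.52 × (0.2811 − 0.1389) / (0.47 × 1.5) = 0.52 × 0.2017 = 0.1049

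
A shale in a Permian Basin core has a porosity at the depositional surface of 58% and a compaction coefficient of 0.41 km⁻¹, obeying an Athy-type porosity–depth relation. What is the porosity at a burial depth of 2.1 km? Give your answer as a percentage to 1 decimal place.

φ = φ₀·exp(−β·z) = 0.58 × exp(−0.41 × 2.1) = 0.58 × exp(−0.861)
  = 0.58 × 0.4227 = 0.2452

24.5%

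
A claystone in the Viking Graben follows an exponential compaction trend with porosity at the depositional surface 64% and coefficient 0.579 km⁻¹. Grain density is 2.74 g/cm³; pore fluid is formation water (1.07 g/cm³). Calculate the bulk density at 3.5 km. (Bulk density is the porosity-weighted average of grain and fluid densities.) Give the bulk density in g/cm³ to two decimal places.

2.60 g/cm³

Porosity at depth: phi = 0.64·exp(−0.579×3.5) = 0.64×0.1318 = 0.0843
Bulk density: ρ_b = (1−phi)ρ_g + phi·ρ_f = 0.9157×2.74 + 0.0843×1.07
       = 2.509 + 0.090 = 2.599 g/cm³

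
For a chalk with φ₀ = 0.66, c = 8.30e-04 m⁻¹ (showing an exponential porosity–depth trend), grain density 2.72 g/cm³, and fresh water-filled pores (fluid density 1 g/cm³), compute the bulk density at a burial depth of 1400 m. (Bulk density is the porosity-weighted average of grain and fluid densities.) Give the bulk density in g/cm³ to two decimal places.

2.36 g/cm³

Working in km (1 km = 1000 m; c in km⁻¹ = c in m⁻¹ × 1000):
Porosity at depth: φ = 0.66·exp(−0.83×1.4) = 0.66×0.3129 = 0.2065
Bulk density: ρ_b = (1−φ)ρ_g + φ·ρ_f = 0.7935×2.72 + 0.2065×1
       = 2.158 + 0.206 = 2.365 g/cm³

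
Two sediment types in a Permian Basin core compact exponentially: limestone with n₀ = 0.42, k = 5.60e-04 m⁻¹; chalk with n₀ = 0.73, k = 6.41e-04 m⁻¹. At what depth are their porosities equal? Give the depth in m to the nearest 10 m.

6820 m

Working in km (1 km = 1000 m; k in km⁻¹ = k in m⁻¹ × 1000):
Set n₀ₐ e^(−kₐz) = n₀ᵦ e^(−kᵦz) ⇒ ln(n₀ₐ/n₀ᵦ) = (kₐ − kᵦ)·z
z = ln(0.42/0.73) / (0.56 − 0.641) = -0.5528 / -0.081 = 6.825 km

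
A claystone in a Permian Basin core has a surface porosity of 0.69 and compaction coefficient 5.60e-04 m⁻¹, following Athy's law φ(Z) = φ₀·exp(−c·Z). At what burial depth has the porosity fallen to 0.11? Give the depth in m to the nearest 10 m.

3280 m

Working in km (1 km = 1000 m; c in km⁻¹ = c in m⁻¹ × 1000):
Invert Athy's law: Z = ln(φ₀/φ) / c
Z = ln(0.69/0.11) / 0.56 = ln(6.273) / 0.56 = 1.8362 / 0.56 = 3.279 km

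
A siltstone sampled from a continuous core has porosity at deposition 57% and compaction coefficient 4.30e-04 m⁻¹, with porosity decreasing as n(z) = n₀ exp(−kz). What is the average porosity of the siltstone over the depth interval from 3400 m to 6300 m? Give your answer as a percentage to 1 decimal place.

7.5%

Working in km (1 km = 1000 m; k in km⁻¹ = k in m⁻¹ × 1000):
⟨n⟩ = (1/(z₂−z₁)) ∫ n₀ e^(−kz) dz = n₀·(e^(−k·z₁) − e^(−k·z₂)) / (k·(z₂−z₁))
e^(−0.43×3.4) = 0.2318; e^(−0.43×6.3) = 0.0666
⟨n⟩ = 0.57 × (0.2318 − 0.0666) / (0.43 × 2.9) = 0.57 × 0.1325 = 0.0755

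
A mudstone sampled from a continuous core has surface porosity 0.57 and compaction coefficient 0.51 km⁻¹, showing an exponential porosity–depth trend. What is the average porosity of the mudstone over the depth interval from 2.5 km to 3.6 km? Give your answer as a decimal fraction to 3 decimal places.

0.122

⟨φ⟩ = (1/(Z₂−Z₁)) ∫ φ₀ e^(−kZ) dZ = φ₀·(e^(−k·Z₁) − e^(−k·Z₂)) / (k·(Z₂−Z₁))
e^(−0.51×2.5) = 0.2794; e^(−0.51×3.6) = 0.1595
⟨φ⟩ = 0.57 × (0.2794 − 0.1595) / (0.51 × 1.1) = 0.57 × 0.2139 = 0.1219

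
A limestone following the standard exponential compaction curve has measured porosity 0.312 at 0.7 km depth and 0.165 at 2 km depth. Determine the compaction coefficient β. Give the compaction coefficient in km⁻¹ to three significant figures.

Athy: phi(z) = phi₀ e^(−βz) ⇒ phi₁/phi₂ = e^{β(z₂−z₁)} ⇒ β = ln(phi₁/phi₂)/(z₂−z₁)
β = ln(0.312/0.165) / (2 − 0.7) = ln(1.891) / 1.3 = 0.6371 / 1.3 = 0.49 km⁻¹

0.490 km⁻¹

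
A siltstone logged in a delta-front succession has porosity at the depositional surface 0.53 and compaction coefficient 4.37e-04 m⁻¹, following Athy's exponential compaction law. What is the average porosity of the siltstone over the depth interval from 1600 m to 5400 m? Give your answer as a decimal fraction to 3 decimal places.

0.128

Working in km (1 km = 1000 m; c in km⁻¹ = c in m⁻¹ × 1000):
⟨phi⟩ = (1/(z₂−z₁)) ∫ phi₀ e^(−cz) dz = phi₀·(e^(−c·z₁) − e^(−c·z₂)) / (c·(z₂−z₁))
e^(−0.437×1.6) = 0.4970; e^(−0.437×5.4) = 0.0944
⟨phi⟩ = 0.53 × (0.4970 − 0.0944) / (0.437 × 3.8) = 0.53 × 0.2424 = 0.1285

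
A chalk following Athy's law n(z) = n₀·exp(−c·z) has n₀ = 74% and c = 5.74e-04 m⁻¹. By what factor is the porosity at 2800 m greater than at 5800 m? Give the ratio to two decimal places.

5.60

Working in km (1 km = 1000 m; c in km⁻¹ = c in m⁻¹ × 1000):
n(z₁)/n(z₂) = e^(−c·z₁)/e^(−c·z₂) = e^{c(z₂−z₁)}
= exp(0.574 × 3) = exp(1.722) = 5.5957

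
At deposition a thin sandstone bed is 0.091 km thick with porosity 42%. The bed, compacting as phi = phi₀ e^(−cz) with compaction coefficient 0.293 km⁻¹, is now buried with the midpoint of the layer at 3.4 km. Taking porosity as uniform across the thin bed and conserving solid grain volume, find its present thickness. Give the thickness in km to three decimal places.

Porosity at 3.4 km: phi = 0.42·exp(−0.293×3.4) = 0.1551
Solid-volume conservation: h(1−phi) = h₀(1−phi₀) ⇒ h = h₀·(1−phi₀)/(1−phi)
h = 0.091 × (1 − 0.42)/(1 − 0.1551) = 0.091 × 0.6865 = 0.0625 km

0.062 km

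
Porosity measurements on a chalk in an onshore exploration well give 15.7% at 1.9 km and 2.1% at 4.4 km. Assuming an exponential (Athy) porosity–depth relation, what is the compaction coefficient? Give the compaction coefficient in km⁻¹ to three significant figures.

0.805 km⁻¹

Athy: phi(Z) = phi₀ e^(−βZ) ⇒ phi₁/phi₂ = e^{β(Z₂−Z₁)} ⇒ β = ln(phi₁/phi₂)/(Z₂−Z₁)
β = ln(0.157/0.021) / (4.4 − 1.9) = ln(7.476) / 2.5 = 2.0117 / 2.5 = 0.8047 km⁻¹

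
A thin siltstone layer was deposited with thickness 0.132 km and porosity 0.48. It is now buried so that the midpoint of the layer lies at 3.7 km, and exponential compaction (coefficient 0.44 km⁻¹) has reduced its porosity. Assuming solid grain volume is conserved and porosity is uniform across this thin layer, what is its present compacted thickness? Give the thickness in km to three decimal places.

Porosity at 3.7 km: phi = 0.48·exp(−0.44×3.7) = 0.0942
Solid-volume conservation: h(1−phi) = h₀(1−phi₀) ⇒ h = h₀·(1−phi₀)/(1−phi)
h = 0.132 × (1 − 0.48)/(1 − 0.0942) = 0.132 × 0.5741 = 0.0758 km

0.076 km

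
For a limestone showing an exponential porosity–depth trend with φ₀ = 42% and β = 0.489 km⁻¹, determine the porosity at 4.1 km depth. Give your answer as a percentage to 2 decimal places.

φ = φ₀·exp(−β·d) = 0.42 × exp(−0.489 × 4.1) = 0.42 × exp(−2.005)
  = 0.42 × 0.1347 = 0.0566

5.66%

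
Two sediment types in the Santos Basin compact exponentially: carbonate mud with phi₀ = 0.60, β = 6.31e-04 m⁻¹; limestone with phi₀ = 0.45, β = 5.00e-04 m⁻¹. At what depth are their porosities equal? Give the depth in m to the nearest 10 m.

2200 m

Working in km (1 km = 1000 m; β in km⁻¹ = β in m⁻¹ × 1000):
Set phi₀ₐ e^(−βₐz) = phi₀ᵦ e^(−βᵦz) ⇒ ln(phi₀ₐ/phi₀ᵦ) = (βₐ − βᵦ)·z
z = ln(0.6/0.45) / (0.631 − 0.5) = 0.2877 / 0.131 = 2.196 km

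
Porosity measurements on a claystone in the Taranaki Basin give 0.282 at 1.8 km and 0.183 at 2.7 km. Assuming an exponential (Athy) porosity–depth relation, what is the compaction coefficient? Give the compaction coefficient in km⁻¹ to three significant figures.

0.480 km⁻¹

Athy: φ(Z) = φ₀ e^(−βZ) ⇒ φ₁/φ₂ = e^{β(Z₂−Z₁)} ⇒ β = ln(φ₁/φ₂)/(Z₂−Z₁)
β = ln(0.282/0.183) / (2.7 − 1.8) = ln(1.541) / 0.9 = 0.4324 / 0.9 = 0.4805 km⁻¹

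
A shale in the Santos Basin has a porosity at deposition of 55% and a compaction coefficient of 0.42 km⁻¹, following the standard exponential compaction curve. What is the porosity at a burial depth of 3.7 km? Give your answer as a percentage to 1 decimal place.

φ = φ₀·exp(−β·d) = 0.55 × exp(−0.42 × 3.7) = 0.55 × exp(−1.554)
  = 0.55 × 0.2114 = 0.1163

11.6%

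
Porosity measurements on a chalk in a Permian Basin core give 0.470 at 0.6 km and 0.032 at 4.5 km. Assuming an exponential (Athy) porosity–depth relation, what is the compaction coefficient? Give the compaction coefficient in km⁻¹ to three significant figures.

0.689 km⁻¹

Athy: φ(d) = φ₀ e^(−kd) ⇒ φ₁/φ₂ = e^{k(d₂−d₁)} ⇒ k = ln(φ₁/φ₂)/(d₂−d₁)
k = ln(0.47/0.032) / (4.5 − 0.6) = ln(14.69) / 3.9 = 2.6870 / 3.9 = 0.689 km⁻¹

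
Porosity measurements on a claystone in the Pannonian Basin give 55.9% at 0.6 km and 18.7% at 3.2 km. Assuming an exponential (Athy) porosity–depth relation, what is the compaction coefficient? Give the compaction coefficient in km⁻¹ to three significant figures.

Athy: φ(z) = φ₀ e^(−kz) ⇒ φ₁/φ₂ = e^{k(z₂−z₁)} ⇒ k = ln(φ₁/φ₂)/(z₂−z₁)
k = ln(0.559/0.187) / (3.2 − 0.6) = ln(2.989) / 2.6 = 1.0950 / 2.6 = 0.4212 km⁻¹

0.421 km⁻¹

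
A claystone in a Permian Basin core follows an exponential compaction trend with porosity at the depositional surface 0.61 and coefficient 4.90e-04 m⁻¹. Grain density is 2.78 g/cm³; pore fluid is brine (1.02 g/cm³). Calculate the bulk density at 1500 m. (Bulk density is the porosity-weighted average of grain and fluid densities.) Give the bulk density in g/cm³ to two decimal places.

Working in km (1 km = 1000 m; c in km⁻¹ = c in m⁻¹ × 1000):
Porosity at depth: n = 0.61·exp(−0.49×1.5) = 0.61×0.4795 = 0.2925
Bulk density: ρ_b = (1−n)ρ_g + n·ρ_f = 0.7075×2.78 + 0.2925×1.02
       = 1.967 + 0.298 = 2.265 g/cm³

2.27 g/cm³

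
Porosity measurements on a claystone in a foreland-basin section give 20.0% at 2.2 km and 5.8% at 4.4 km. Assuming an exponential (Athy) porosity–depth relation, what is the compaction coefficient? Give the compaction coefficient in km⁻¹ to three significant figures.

0.563 km⁻¹

Athy: phi(z) = phi₀ e^(−kz) ⇒ phi₁/phi₂ = e^{k(z₂−z₁)} ⇒ k = ln(phi₁/phi₂)/(z₂−z₁)
k = ln(0.2/0.058) / (4.4 − 2.2) = ln(3.448) / 2.2 = 1.2379 / 2.2 = 0.5627 km⁻¹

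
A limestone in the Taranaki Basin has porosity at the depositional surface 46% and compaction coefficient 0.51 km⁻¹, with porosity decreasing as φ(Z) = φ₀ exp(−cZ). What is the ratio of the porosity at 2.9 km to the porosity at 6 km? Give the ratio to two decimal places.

φ(Z₁)/φ(Z₂) = e^(−c·Z₁)/e^(−c·Z₂) = e^{c(Z₂−Z₁)}
= exp(0.51 × 3.1) = exp(1.581) = 4.8598

4.86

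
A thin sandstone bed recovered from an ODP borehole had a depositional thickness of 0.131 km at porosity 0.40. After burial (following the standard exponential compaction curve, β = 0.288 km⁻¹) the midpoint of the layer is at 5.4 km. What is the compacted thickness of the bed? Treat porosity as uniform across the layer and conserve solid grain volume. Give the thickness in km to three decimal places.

Porosity at 5.4 km: phi = 0.4·exp(−0.288×5.4) = 0.0845
Solid-volume conservation: h(1−phi) = h₀(1−phi₀) ⇒ h = h₀·(1−phi₀)/(1−phi)
h = 0.131 × (1 − 0.4)/(1 − 0.0845) = 0.131 × 0.6554 = 0.0859 km

0.086 km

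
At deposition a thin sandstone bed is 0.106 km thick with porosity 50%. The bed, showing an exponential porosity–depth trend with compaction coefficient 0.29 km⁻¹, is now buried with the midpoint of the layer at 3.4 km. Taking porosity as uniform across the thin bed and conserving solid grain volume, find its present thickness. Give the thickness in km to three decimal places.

0.065 km

Porosity at 3.4 km: n = 0.5·exp(−0.29×3.4) = 0.1865
Solid-volume conservation: h(1−n) = h₀(1−n₀) ⇒ h = h₀·(1−n₀)/(1−n)
h = 0.106 × (1 − 0.5)/(1 − 0.1865) = 0.106 × 0.6147 = 0.0652 km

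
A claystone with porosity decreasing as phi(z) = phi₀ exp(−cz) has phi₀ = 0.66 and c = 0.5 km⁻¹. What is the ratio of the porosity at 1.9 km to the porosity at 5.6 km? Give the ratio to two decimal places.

6.36

phi(z₁)/phi(z₂) = e^(−c·z₁)/e^(−c·z₂) = e^{c(z₂−z₁)}
= exp(0.5 × 3.7) = exp(1.85) = 6.3598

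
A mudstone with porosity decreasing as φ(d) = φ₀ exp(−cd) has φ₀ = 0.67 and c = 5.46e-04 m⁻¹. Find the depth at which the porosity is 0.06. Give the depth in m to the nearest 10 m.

4420 m

Working in km (1 km = 1000 m; c in km⁻¹ = c in m⁻¹ × 1000):
Invert Athy's law: d = ln(φ₀/φ) / c
d = ln(0.67/0.06) / 0.546 = ln(11.17) / 0.546 = 2.4129 / 0.546 = 4.419 km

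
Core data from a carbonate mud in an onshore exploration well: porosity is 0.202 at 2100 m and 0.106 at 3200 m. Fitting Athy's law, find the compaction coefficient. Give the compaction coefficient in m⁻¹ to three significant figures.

Working in km (1 km = 1000 m; β in km⁻¹ = β in m⁻¹ × 1000):
Athy: φ(z) = φ₀ e^(−βz) ⇒ φ₁/φ₂ = e^{β(z₂−z₁)} ⇒ β = ln(φ₁/φ₂)/(z₂−z₁)
β = ln(0.202/0.106) / (3.2 − 2.1) = ln(1.906) / 1.1 = 0.6448 / 1.1 = 0.5862 km⁻¹

0.000586 m⁻¹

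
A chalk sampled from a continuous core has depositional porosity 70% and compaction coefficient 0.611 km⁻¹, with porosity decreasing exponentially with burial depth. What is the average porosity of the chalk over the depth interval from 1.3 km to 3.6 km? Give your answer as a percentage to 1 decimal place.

17.0%

⟨φ⟩ = (1/(d₂−d₁)) ∫ φ₀ e^(−βd) dd = φ₀·(e^(−β·d₁) − e^(−β·d₂)) / (β·(d₂−d₁))
e^(−0.611×1.3) = 0.4519; e^(−0.611×3.6) = 0.1108
⟨φ⟩ = 0.7 × (0.4519 − 0.1108) / (0.611 × 2.3) = 0.7 × 0.2427 = 0.1699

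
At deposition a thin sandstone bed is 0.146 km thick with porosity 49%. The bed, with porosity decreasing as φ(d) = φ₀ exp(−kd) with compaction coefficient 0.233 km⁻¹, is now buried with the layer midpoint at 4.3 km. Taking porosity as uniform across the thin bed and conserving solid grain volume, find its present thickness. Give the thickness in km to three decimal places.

0.091 km

Porosity at 4.3 km: φ = 0.49·exp(−0.233×4.3) = 0.1799
Solid-volume conservation: h(1−φ) = h₀(1−φ₀) ⇒ h = h₀·(1−φ₀)/(1−φ)
h = 0.146 × (1 − 0.49)/(1 − 0.1799) = 0.146 × 0.6219 = 0.0908 km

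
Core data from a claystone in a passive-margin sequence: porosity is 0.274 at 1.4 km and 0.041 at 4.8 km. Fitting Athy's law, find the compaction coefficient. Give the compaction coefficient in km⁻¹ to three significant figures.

0.559 km⁻¹

Athy: n(d) = n₀ e^(−βd) ⇒ n₁/n₂ = e^{β(d₂−d₁)} ⇒ β = ln(n₁/n₂)/(d₂−d₁)
β = ln(0.274/0.041) / (4.8 − 1.4) = ln(6.683) / 3.4 = 1.8996 / 3.4 = 0.5587 km⁻¹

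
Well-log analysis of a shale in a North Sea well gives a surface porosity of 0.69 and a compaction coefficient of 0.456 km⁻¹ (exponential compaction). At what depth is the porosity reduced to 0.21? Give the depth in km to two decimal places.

2.61 km

Invert Athy's law: z = ln(n₀/n) / k
z = ln(0.69/0.21) / 0.456 = ln(3.286) / 0.456 = 1.1896 / 0.456 = 2.609 km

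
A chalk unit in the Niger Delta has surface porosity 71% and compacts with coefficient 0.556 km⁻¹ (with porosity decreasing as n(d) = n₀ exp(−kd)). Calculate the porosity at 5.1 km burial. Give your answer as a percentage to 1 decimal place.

4.2%

n = n₀·exp(−k·d) = 0.71 × exp(−0.556 × 5.1) = 0.71 × exp(−2.836)
  = 0.71 × 0.0587 = 0.0417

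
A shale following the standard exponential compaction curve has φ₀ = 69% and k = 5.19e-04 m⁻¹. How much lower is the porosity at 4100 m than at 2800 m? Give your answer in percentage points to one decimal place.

7.9 percentage points

Working in km (1 km = 1000 m; k in km⁻¹ = k in m⁻¹ × 1000):
φ(2.8) = 0.69·e^(−0.519×2.8) = 0.1613
φ(4.1) = 0.69·e^(−0.519×4.1) = 0.0822
Δφ = 0.1613 − 0.0822 = 0.0792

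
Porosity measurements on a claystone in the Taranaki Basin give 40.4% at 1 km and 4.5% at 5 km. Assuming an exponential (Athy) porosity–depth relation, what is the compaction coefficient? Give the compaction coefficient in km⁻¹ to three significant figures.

Athy: φ(z) = φ₀ e^(−cz) ⇒ φ₁/φ₂ = e^{c(z₂−z₁)} ⇒ c = ln(φ₁/φ₂)/(z₂−z₁)
c = ln(0.404/0.045) / (5 − 1) = ln(8.978) / 4 = 2.1948 / 4 = 0.5487 km⁻¹

0.549 km⁻¹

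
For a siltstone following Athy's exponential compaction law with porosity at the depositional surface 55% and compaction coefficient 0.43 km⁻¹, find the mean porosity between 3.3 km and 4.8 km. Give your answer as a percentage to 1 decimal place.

9.8%

⟨n⟩ = (1/(d₂−d₁)) ∫ n₀ e^(−cd) dd = n₀·(e^(−c·d₁) − e^(−c·d₂)) / (c·(d₂−d₁))
e^(−0.43×3.3) = 0.2420; e^(−0.43×4.8) = 0.1269
⟨n⟩ = 0.55 × (0.2420 − 0.1269) / (0.43 × 1.5) = 0.55 × 0.1783 = 0.0981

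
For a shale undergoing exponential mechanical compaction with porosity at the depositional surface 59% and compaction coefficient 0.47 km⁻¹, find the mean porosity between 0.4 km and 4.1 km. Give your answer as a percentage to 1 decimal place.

23.2%

⟨φ⟩ = (1/(z₂−z₁)) ∫ φ₀ e^(−kz) dz = φ₀·(e^(−k·z₁) − e^(−k·z₂)) / (k·(z₂−z₁))
e^(−0.47×0.4) = 0.8286; e^(−0.47×4.1) = 0.1456
⟨φ⟩ = 0.59 × (0.8286 − 0.1456) / (0.47 × 3.7) = 0.59 × 0.3928 = 0.2317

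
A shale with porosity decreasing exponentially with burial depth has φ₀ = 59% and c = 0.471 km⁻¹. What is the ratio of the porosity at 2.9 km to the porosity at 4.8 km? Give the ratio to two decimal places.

2.45

φ(z₁)/φ(z₂) = e^(−c·z₁)/e^(−c·z₂) = e^{c(z₂−z₁)}
= exp(0.471 × 1.9) = exp(0.8949) = 2.4471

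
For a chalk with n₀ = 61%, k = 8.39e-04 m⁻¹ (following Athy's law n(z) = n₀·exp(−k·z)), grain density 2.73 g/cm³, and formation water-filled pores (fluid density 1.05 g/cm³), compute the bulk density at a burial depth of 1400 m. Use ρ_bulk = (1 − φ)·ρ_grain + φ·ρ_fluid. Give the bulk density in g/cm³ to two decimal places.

Working in km (1 km = 1000 m; k in km⁻¹ = k in m⁻¹ × 1000):
Porosity at depth: n = 0.61·exp(−0.839×1.4) = 0.61×0.3089 = 0.1885
Bulk density: ρ_b = (1−n)ρ_g + n·ρ_f = 0.8115×2.73 + 0.1885×1.05
       = 2.216 + 0.198 = 2.413 g/cm³

2.41 g/cm³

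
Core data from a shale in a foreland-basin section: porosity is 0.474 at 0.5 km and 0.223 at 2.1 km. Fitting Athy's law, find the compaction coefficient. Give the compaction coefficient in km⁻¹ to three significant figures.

0.471 km⁻¹

Athy: φ(z) = φ₀ e^(−cz) ⇒ φ₁/φ₂ = e^{c(z₂−z₁)} ⇒ c = ln(φ₁/φ₂)/(z₂−z₁)
c = ln(0.474/0.223) / (2.1 − 0.5) = ln(2.126) / 1.6 = 0.7540 / 1.6 = 0.4713 km⁻¹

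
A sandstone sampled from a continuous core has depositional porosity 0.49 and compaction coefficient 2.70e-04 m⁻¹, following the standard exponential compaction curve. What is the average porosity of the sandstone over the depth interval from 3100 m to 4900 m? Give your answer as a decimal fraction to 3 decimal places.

0.168

Working in km (1 km = 1000 m; k in km⁻¹ = k in m⁻¹ × 1000):
⟨phi⟩ = (1/(d₂−d₁)) ∫ phi₀ e^(−kd) dd = phi₀·(e^(−k·d₁) − e^(−k·d₂)) / (k·(d₂−d₁))
e^(−0.27×3.1) = 0.4330; e^(−0.27×4.9) = 0.2663
⟨phi⟩ = 0.49 × (0.4330 − 0.2663) / (0.27 × 1.8) = 0.49 × 0.3429 = 0.1680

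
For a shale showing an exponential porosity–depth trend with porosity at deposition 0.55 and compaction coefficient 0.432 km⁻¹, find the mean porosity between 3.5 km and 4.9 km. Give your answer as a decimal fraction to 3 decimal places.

⟨n⟩ = (1/(Z₂−Z₁)) ∫ n₀ e^(−cZ) dZ = n₀·(e^(−c·Z₁) − e^(−c·Z₂)) / (c·(Z₂−Z₁))
e^(−0.432×3.5) = 0.2205; e^(−0.432×4.9) = 0.1204
⟨n⟩ = 0.55 × (0.2205 − 0.1204) / (0.432 × 1.4) = 0.55 × 0.1654 = 0.0910

0.091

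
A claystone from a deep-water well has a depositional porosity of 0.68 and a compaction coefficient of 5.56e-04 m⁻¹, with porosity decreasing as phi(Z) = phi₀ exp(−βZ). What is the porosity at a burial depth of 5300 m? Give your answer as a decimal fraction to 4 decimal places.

Working in km (1 km = 1000 m; β in km⁻¹ = β in m⁻¹ × 1000):
phi = phi₀·exp(−β·Z) = 0.68 × exp(−0.556 × 5.3) = 0.68 × exp(−2.947)
  = 0.68 × 0.0525 = 0.0357

0.0357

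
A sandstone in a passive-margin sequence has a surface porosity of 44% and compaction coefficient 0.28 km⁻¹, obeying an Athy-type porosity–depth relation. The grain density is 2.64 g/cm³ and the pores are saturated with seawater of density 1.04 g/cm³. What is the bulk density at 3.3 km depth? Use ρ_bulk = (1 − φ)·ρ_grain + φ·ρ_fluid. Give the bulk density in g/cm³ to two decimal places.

2.36 g/cm³

Porosity at depth: n = 0.44·exp(−0.28×3.3) = 0.44×0.3969 = 0.1746
Bulk density: ρ_b = (1−n)ρ_g + n·ρ_f = 0.8254×2.64 + 0.1746×1.04
       = 2.179 + 0.182 = 2.361 g/cm³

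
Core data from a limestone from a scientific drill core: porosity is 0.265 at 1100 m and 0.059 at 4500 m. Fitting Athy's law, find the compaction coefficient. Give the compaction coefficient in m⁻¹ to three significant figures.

Working in km (1 km = 1000 m; β in km⁻¹ = β in m⁻¹ × 1000):
Athy: φ(d) = φ₀ e^(−βd) ⇒ φ₁/φ₂ = e^{β(d₂−d₁)} ⇒ β = ln(φ₁/φ₂)/(d₂−d₁)
β = ln(0.265/0.059) / (4.5 − 1.1) = ln(4.492) / 3.4 = 1.5022 / 3.4 = 0.4418 km⁻¹

0.000442 m⁻¹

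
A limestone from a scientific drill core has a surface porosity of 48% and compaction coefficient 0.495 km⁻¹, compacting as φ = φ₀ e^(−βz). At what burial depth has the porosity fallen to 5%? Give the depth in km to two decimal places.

Invert Athy's law: z = ln(φ₀/φ) / β
z = ln(0.48/0.05) / 0.495 = ln(9.6) / 0.495 = 2.2618 / 0.495 = 4.569 km

4.57 km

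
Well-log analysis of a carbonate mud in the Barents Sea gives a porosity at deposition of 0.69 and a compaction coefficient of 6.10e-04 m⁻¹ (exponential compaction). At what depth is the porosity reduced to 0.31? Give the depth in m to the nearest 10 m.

1310 m

Working in km (1 km = 1000 m; β in km⁻¹ = β in m⁻¹ × 1000):
Invert Athy's law: z = ln(φ₀/φ) / β
z = ln(0.69/0.31) / 0.61 = ln(2.226) / 0.61 = 0.8001 / 0.61 = 1.312 km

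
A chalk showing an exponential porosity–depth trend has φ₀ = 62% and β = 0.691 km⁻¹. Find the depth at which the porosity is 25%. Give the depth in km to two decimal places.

Invert Athy's law: d = ln(φ₀/φ) / β
d = ln(0.62/0.25) / 0.691 = ln(2.48) / 0.691 = 0.9083 / 0.691 = 1.314 km

1.31 km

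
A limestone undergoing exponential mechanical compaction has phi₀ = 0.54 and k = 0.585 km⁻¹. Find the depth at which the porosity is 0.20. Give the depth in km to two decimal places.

1.70 km

Invert Athy's law: Z = ln(phi₀/phi) / k
Z = ln(0.54/0.2) / 0.585 = ln(2.7) / 0.585 = 0.9933 / 0.585 = 1.698 km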